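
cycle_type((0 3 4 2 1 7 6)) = 7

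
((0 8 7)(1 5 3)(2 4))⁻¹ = (0 7 8)(1 3 5)(2 4)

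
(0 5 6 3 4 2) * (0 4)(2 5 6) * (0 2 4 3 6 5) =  (0 5 4)(2 3)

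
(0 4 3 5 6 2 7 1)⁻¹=(0 1 7 2 6 5 3 4)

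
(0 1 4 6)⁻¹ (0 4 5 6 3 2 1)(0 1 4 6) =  (0 3 2 4 1 6 5)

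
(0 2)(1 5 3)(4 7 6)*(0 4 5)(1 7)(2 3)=(0 3 7 6 5 2 4 1)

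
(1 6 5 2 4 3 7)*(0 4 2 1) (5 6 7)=(0 4 3 5 1 7) 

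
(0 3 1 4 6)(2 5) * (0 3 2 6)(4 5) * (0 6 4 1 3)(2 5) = (0 5 4 6)(1 2)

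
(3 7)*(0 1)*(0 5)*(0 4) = (0 1 5 4)(3 7)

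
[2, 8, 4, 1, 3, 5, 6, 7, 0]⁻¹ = [8, 3, 0, 4, 2, 5, 6, 7, 1]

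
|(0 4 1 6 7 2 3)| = 7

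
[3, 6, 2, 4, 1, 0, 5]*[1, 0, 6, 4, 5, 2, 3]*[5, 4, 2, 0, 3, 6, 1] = [3, 0, 1, 6, 5, 4, 2]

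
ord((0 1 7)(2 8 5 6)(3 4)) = 12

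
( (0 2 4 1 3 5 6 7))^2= (0 4 3 6)(1 5 7 2)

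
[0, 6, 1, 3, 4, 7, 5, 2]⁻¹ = [0, 2, 7, 3, 4, 6, 1, 5]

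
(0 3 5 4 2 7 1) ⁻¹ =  (0 1 7 2 4 5 3) 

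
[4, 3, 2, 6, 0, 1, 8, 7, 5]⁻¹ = [4, 5, 2, 1, 0, 8, 3, 7, 6]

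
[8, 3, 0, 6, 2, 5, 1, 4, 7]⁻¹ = [2, 6, 4, 1, 7, 5, 3, 8, 0]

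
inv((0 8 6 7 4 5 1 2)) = (0 2 1 5 4 7 6 8)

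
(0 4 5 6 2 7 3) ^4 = (0 2 4 7 5 3 6) 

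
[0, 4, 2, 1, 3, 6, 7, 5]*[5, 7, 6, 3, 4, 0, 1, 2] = [5, 4, 6, 7, 3, 1, 2, 0]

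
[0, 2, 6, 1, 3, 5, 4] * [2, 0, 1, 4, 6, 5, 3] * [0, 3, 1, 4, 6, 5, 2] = [1, 3, 4, 0, 6, 5, 2]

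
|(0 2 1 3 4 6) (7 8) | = 6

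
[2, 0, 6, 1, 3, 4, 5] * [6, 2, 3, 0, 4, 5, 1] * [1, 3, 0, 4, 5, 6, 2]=[4, 2, 3, 0, 1, 5, 6]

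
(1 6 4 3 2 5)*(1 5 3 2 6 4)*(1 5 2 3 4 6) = (1 6 5 2 4 3)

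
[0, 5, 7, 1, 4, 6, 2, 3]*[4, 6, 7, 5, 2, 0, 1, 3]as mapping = [0→4, 1→0, 2→3, 3→6, 4→2, 5→1, 6→7, 7→5]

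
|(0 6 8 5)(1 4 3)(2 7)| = 12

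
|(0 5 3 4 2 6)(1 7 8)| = 6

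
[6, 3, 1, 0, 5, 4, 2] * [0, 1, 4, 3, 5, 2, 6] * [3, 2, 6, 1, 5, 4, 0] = [0, 1, 2, 3, 6, 4, 5]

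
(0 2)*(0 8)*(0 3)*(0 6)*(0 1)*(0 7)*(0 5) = (0 2 8 3 6 1 7 5)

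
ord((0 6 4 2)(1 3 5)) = 12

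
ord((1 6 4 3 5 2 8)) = 7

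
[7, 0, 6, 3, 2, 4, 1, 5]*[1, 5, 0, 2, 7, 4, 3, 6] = [6, 1, 3, 2, 0, 7, 5, 4]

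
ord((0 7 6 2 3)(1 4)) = 10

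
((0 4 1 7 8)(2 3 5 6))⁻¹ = (0 8 7 1 4)(2 6 5 3)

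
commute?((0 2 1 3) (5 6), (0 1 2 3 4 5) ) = no:(0 2 1 3) (5 6)*(0 1 2 3 4 5) = (0 3 1 4 5 6), (0 1 2 3 4 5)*(0 2 1 3) (5 6) = (0 3 4 6 5 2) 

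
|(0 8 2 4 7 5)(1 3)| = 6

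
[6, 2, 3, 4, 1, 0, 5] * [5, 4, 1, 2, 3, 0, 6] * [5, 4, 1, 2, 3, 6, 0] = [0, 4, 1, 2, 3, 6, 5]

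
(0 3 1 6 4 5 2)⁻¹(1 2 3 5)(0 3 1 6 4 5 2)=(0 1 2 6)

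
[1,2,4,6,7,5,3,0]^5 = [0,1,2,6,4,5,3,7]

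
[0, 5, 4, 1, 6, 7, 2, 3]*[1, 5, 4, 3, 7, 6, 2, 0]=[1, 6, 7, 5, 2, 0, 4, 3]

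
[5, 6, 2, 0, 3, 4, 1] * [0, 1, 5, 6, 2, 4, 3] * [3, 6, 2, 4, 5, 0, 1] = [5, 4, 0, 3, 1, 2, 6]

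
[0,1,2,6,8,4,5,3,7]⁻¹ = [0,1,2,7,5,6,3,8,4]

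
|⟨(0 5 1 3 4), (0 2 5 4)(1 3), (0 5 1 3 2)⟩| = 360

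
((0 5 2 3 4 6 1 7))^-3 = (0 6 2 7 4 5 1 3)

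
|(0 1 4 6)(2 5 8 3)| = 4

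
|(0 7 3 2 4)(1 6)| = 10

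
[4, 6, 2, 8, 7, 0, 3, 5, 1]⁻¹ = [5, 8, 2, 6, 0, 7, 1, 4, 3]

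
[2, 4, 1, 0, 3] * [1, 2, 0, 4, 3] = [0, 3, 2, 1, 4]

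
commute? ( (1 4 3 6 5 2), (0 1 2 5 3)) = no: (1 4 3 6 5 2)*(0 1 2 5 3) = (0 1 4)(3 6), (0 1 2 5 3)*(1 4 3 6 5 2) = (0 4 3)(5 6)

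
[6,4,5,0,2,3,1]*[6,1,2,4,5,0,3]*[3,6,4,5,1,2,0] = [5,2,3,0,4,1,6]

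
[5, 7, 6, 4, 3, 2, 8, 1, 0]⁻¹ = [8, 7, 5, 4, 3, 0, 2, 1, 6]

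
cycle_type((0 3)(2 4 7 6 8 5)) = 2.6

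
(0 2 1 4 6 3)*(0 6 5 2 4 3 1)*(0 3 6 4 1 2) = (0 1 6 2 3 4 5)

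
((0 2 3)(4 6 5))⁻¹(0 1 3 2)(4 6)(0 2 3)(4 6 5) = (0 3 2 1)(5 6)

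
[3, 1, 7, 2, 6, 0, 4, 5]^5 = [0, 1, 2, 3, 6, 5, 4, 7]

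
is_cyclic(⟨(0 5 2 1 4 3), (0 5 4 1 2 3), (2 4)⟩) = no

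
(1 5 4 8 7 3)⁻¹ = (1 3 7 8 4 5)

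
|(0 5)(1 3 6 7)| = 4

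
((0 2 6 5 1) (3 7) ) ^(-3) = (0 6 1 2 5) (3 7) 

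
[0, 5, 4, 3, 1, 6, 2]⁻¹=[0, 4, 6, 3, 2, 1, 5]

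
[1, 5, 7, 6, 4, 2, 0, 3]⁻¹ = [6, 0, 5, 7, 4, 1, 3, 2]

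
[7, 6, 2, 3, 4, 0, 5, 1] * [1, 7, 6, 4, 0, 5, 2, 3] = [3, 2, 6, 4, 0, 1, 5, 7]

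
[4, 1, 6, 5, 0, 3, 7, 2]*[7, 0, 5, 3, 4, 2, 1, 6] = [4, 0, 1, 2, 7, 3, 6, 5]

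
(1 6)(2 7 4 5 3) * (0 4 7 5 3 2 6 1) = (0 4 3 6)(2 5)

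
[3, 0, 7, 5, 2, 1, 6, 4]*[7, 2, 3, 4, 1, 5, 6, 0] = [4, 7, 0, 5, 3, 2, 6, 1]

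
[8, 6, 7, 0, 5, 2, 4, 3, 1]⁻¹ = [3, 8, 5, 7, 6, 4, 1, 2, 0]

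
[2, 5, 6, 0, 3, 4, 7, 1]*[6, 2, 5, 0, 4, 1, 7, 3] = [5, 1, 7, 6, 0, 4, 3, 2]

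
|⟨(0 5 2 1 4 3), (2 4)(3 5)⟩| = 12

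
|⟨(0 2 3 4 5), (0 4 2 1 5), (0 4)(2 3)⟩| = 360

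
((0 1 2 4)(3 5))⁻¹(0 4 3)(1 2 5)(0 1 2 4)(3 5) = (0 5 1)(2 4 3)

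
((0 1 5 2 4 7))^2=(0 5 4)(1 2 7)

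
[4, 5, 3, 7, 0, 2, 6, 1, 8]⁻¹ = [4, 7, 5, 2, 0, 1, 6, 3, 8]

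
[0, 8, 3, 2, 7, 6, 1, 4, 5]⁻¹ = [0, 6, 3, 2, 7, 8, 5, 4, 1]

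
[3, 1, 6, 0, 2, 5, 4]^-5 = [3, 1, 6, 0, 2, 5, 4]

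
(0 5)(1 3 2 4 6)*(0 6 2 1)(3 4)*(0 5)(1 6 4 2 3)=(1 2)(3 6 5 4)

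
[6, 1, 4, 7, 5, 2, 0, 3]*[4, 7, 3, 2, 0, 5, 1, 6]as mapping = [0→1, 1→7, 2→0, 3→6, 4→5, 5→3, 6→4, 7→2]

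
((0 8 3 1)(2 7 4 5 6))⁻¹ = (0 1 3 8)(2 6 5 4 7)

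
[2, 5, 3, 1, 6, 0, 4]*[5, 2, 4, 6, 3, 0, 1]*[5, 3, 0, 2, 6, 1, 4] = [6, 5, 4, 0, 3, 1, 2]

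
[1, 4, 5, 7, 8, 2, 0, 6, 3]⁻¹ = [6, 0, 5, 8, 1, 2, 7, 3, 4]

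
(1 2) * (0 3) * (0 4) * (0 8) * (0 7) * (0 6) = (0 3 4 8 7 6)(1 2)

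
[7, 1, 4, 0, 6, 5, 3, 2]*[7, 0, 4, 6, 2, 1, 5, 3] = [3, 0, 2, 7, 5, 1, 6, 4]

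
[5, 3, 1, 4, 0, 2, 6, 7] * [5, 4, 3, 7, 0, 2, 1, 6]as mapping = [0→2, 1→7, 2→4, 3→0, 4→5, 5→3, 6→1, 7→6]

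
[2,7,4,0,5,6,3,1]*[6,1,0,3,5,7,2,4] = [0,4,5,6,7,2,3,1]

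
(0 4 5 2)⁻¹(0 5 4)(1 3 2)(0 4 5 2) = (0 1 3)(2 5 4)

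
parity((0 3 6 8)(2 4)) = even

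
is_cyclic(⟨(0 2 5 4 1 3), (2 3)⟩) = no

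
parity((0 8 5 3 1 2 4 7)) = odd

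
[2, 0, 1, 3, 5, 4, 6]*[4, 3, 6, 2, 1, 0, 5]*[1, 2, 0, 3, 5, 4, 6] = [6, 5, 3, 0, 1, 2, 4]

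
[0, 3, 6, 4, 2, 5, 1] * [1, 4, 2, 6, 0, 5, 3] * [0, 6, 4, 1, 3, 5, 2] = [6, 2, 1, 0, 4, 5, 3]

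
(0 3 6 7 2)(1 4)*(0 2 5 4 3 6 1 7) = (0 6)(1 3)(4 7 5)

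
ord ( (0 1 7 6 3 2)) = 6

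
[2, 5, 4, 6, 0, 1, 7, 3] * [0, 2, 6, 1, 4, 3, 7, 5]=[6, 3, 4, 7, 0, 2, 5, 1]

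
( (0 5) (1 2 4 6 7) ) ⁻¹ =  (0 5) (1 7 6 4 2) 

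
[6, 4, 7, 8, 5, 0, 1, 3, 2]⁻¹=[5, 6, 8, 7, 1, 4, 0, 2, 3]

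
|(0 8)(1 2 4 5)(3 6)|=4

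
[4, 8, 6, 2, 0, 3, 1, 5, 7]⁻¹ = [4, 6, 3, 5, 0, 7, 2, 8, 1]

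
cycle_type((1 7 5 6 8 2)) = 6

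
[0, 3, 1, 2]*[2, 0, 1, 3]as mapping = [0→2, 1→3, 2→0, 3→1]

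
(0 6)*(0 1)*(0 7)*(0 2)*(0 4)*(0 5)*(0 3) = (0 6 1 7 2 4 5 3)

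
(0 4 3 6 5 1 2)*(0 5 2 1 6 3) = (0 4)(2 5 6)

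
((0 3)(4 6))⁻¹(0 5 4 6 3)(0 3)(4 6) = (0 3 5 6 4)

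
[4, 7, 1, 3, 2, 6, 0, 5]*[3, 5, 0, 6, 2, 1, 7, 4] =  [2, 4, 5, 6, 0, 7, 3, 1]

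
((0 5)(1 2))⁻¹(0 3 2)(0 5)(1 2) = (1 5 3)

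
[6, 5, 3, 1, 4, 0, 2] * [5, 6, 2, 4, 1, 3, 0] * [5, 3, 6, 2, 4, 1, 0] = [5, 2, 4, 0, 3, 1, 6]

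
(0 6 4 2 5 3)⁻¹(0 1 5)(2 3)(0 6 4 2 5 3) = (0 5)(1 3 6)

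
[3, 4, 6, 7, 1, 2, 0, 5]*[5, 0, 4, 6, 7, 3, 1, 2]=[6, 7, 1, 2, 0, 4, 5, 3]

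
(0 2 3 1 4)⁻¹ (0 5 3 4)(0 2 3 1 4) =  (0 2 5 1)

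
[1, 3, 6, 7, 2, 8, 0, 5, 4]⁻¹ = [6, 0, 4, 1, 8, 7, 2, 3, 5]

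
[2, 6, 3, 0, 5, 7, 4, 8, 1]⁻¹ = [3, 8, 0, 2, 6, 4, 1, 5, 7]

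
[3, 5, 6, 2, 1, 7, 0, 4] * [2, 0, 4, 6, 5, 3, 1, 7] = [6, 3, 1, 4, 0, 7, 2, 5]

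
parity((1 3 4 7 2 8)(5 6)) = even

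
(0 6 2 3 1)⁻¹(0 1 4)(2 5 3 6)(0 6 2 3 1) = (0 4 6)(1 2 3 5)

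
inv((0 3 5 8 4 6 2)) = (0 2 6 4 8 5 3)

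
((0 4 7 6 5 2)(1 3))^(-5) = (0 4 7 6 5 2)(1 3)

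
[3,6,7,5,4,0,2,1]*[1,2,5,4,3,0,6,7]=[4,6,7,0,3,1,5,2]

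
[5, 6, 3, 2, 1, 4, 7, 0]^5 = [7, 4, 3, 2, 5, 0, 1, 6]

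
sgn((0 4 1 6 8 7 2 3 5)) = 1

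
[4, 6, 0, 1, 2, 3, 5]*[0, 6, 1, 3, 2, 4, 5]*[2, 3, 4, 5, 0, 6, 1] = [4, 6, 2, 1, 3, 5, 0]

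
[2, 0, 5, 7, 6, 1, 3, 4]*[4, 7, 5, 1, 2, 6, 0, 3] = [5, 4, 6, 3, 0, 7, 1, 2]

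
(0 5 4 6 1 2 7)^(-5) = (0 4 1 7 5 6 2)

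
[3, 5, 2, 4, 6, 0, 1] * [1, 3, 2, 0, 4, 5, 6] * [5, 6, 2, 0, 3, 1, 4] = [5, 1, 2, 3, 4, 6, 0]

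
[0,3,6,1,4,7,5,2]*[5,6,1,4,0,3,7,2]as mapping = [0→5,1→4,2→7,3→6,4→0,5→2,6→3,7→1]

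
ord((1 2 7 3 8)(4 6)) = 10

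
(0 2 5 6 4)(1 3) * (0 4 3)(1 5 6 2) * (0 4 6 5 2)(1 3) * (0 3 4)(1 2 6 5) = (0 4 5 3 6 2 1)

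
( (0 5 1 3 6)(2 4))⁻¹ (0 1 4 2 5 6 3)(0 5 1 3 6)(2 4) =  (0 6 5 3 2 4 1)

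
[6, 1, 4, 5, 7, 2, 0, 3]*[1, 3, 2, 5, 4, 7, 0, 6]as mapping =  [0→0, 1→3, 2→4, 3→7, 4→6, 5→2, 6→1, 7→5]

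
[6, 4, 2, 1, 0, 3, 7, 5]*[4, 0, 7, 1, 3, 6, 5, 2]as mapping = [0→5, 1→3, 2→7, 3→0, 4→4, 5→1, 6→2, 7→6]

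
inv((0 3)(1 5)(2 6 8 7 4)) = (0 3)(1 5)(2 4 7 8 6)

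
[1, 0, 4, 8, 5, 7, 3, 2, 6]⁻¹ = [1, 0, 7, 6, 2, 4, 8, 5, 3]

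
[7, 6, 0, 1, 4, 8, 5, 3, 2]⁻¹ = [2, 3, 8, 7, 4, 6, 1, 0, 5]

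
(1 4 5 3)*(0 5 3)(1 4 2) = (0 5)(1 2)(3 4)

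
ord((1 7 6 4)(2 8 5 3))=4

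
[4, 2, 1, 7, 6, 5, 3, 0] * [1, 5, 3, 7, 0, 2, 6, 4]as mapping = [0→0, 1→3, 2→5, 3→4, 4→6, 5→2, 6→7, 7→1]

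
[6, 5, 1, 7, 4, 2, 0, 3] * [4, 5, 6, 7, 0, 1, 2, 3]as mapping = [0→2, 1→1, 2→5, 3→3, 4→0, 5→6, 6→4, 7→7]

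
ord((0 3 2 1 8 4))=6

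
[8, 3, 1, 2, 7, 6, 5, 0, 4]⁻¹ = [7, 2, 3, 1, 8, 6, 5, 4, 0]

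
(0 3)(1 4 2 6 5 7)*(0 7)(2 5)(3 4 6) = (0 4 5)(1 6 2 3 7)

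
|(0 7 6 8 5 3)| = 6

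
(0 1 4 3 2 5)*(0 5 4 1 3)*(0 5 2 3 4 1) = (0 4 5 2 1)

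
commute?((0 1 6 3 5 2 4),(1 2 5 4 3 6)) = no:(0 1 6 3 5 2 4)*(1 2 5 4 3 6) = (0 2 3 4),(1 2 5 4 3 6)*(0 1 6 3 5 2 4) = (0 1 4 5)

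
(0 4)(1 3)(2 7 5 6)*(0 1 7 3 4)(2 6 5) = (1 4)(2 3 7)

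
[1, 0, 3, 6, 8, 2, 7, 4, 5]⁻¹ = [1, 0, 5, 2, 7, 8, 3, 6, 4]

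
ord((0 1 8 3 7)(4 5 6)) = 15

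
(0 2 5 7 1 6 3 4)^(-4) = (0 1)(2 6)(3 5)(4 7)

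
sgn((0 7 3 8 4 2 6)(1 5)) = -1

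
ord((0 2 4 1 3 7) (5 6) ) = 6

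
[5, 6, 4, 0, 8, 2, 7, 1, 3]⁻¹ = [3, 7, 5, 8, 2, 0, 1, 6, 4]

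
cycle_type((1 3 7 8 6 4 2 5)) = 8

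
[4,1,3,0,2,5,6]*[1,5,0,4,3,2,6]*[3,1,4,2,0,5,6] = [2,5,0,1,3,4,6] 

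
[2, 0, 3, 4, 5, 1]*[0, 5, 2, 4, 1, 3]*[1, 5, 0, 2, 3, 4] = [0, 1, 3, 5, 2, 4]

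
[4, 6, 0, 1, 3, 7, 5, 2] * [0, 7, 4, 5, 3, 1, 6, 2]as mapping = [0→3, 1→6, 2→0, 3→7, 4→5, 5→2, 6→1, 7→4]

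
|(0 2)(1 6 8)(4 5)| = 6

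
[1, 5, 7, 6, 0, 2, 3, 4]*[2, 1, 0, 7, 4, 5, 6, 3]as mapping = [0→1, 1→5, 2→3, 3→6, 4→2, 5→0, 6→7, 7→4]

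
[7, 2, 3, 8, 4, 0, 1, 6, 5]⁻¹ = [5, 6, 1, 2, 4, 8, 7, 0, 3]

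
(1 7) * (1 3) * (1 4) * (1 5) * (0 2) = (0 2) (1 7 3 4 5) 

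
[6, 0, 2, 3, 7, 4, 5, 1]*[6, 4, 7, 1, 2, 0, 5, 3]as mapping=[0→5, 1→6, 2→7, 3→1, 4→3, 5→2, 6→0, 7→4]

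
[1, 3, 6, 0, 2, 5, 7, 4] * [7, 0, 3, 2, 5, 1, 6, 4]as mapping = [0→0, 1→2, 2→6, 3→7, 4→3, 5→1, 6→4, 7→5]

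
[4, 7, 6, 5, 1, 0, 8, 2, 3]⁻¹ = [5, 4, 7, 8, 0, 3, 2, 1, 6]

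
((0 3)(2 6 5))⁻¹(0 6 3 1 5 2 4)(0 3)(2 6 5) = (0 1 2 6 4 3 5)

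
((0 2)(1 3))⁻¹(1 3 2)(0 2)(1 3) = (0 3 1)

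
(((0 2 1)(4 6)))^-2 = (0 2 1)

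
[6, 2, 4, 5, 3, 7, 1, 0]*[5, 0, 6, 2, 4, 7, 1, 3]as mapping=[0→1, 1→6, 2→4, 3→7, 4→2, 5→3, 6→0, 7→5]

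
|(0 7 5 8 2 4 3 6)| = 8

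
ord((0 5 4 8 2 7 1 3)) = 8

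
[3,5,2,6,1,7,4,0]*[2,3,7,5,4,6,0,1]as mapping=[0→5,1→6,2→7,3→0,4→3,5→1,6→4,7→2]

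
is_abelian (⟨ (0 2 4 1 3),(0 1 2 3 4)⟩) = yes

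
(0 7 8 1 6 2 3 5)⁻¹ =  (0 5 3 2 6 1 8 7)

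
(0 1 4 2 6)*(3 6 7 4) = (0 1 3 6)(2 7 4)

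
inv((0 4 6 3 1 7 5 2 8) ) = (0 8 2 5 7 1 3 6 4) 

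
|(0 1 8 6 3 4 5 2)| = 8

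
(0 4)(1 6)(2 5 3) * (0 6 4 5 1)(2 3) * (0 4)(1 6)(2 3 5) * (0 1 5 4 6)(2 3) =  (0 3 4 5 2)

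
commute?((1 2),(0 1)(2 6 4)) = no:(1 2)*(0 1)(2 6 4) = (0 1 6 4 2),(0 1)(2 6 4)*(1 2) = (0 2 6 4 1)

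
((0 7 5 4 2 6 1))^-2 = (0 6 4 7 1 2 5)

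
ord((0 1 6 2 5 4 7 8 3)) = 9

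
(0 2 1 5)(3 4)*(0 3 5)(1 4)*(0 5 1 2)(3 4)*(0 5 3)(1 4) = (0 5 1 3 2)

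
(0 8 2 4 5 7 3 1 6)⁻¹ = (0 6 1 3 7 5 4 2 8)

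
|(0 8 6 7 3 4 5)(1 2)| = 14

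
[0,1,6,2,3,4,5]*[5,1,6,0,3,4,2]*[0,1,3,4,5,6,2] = [6,1,3,2,0,4,5]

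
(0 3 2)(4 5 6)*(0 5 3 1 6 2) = (0 1 6 4 3)(2 5)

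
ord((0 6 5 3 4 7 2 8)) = 8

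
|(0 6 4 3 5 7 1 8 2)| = 9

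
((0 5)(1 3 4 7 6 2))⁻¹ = (0 5)(1 2 6 7 4 3)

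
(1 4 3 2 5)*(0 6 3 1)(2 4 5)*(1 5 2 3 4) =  (0 6 4 5)(1 2 3)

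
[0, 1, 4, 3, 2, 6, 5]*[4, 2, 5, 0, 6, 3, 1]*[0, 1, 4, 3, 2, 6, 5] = [2, 4, 5, 0, 6, 1, 3]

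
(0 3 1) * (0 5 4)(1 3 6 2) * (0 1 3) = (0 6 2 3)(1 5 4)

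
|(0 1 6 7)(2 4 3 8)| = 4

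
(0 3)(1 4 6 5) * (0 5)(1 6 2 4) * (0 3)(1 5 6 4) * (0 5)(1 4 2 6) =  (0 5 2 4 6 3 1)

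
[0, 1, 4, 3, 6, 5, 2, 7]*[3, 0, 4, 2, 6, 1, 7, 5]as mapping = [0→3, 1→0, 2→6, 3→2, 4→7, 5→1, 6→4, 7→5]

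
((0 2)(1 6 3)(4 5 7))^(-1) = (0 2)(1 3 6)(4 7 5)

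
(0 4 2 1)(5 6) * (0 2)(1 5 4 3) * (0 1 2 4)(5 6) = (0 3 2 6)(1 4)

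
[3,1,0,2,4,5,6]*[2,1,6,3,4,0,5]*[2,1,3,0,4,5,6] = [0,1,3,6,4,2,5]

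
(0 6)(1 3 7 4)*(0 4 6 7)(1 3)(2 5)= (0 7 6 4 3)(2 5)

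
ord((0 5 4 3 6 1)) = 6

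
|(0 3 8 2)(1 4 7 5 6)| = 20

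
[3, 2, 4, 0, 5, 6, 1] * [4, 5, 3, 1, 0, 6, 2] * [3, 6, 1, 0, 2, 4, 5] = [6, 0, 3, 2, 5, 1, 4]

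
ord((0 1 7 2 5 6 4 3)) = 8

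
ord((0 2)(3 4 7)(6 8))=6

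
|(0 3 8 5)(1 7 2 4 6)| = 20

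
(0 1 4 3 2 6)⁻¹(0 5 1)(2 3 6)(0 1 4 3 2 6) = (0 6 2)(1 5 4)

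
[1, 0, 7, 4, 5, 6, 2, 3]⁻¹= [1, 0, 6, 7, 3, 4, 5, 2]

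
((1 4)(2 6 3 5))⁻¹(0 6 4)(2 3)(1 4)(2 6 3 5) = (0 3 1)(5 6)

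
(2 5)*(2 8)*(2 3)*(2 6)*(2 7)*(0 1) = (0 1)(2 5 8 3 6 7)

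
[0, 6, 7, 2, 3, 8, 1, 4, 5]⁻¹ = [0, 6, 3, 4, 7, 8, 1, 2, 5]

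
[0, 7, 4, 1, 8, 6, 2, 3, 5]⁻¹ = [0, 3, 6, 7, 2, 8, 5, 1, 4]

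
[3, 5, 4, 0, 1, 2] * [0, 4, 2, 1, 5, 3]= [1, 3, 5, 0, 4, 2]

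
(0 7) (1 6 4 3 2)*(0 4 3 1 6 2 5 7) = (1 2 6 3 5 7 4) 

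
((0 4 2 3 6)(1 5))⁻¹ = (0 6 3 2 4)(1 5)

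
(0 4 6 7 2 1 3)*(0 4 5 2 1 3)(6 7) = (0 5 2 3 4 7 1)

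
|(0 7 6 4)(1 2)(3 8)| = 4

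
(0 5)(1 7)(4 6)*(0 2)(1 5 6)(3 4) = (0 6 3 4 1 7 5 2)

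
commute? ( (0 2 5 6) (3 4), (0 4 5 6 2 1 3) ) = no: (0 2 5 6) (3 4) * (0 4 5 6 2 1 3) = (0 1 3 5 2 6 4), (0 4 5 6 2 1 3) * (0 2 5 6) (3 4) = (0 3 2 1 4 6 5) 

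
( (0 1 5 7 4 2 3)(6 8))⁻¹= (0 3 2 4 7 5 1)(6 8)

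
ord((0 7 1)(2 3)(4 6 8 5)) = 12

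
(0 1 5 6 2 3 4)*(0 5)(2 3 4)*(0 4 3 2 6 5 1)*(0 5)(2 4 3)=(0 5)(1 3 6 4)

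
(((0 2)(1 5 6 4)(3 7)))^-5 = (0 2)(1 4 6 5)(3 7)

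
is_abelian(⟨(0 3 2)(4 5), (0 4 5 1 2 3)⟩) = no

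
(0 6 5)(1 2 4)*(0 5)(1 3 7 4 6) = (0 1 2 6)(3 7 4)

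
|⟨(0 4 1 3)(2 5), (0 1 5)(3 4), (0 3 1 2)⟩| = 720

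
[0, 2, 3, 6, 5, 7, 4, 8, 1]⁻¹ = [0, 8, 1, 2, 6, 4, 3, 5, 7]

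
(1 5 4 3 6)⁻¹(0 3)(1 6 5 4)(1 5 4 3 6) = (0 6)(1 4 3 5)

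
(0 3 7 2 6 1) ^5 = (0 1 6 2 7 3) 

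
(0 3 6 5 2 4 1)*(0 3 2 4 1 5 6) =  (0 2 1 3)(4 5)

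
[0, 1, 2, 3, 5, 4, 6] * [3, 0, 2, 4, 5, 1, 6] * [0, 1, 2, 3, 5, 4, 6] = [3, 0, 2, 5, 1, 4, 6]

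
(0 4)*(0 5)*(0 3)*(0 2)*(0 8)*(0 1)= (0 4 5 3 2 8 1)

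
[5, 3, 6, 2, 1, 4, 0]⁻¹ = [6, 4, 3, 1, 5, 0, 2]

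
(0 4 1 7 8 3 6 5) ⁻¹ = (0 5 6 3 8 7 1 4) 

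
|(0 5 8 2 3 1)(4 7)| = 6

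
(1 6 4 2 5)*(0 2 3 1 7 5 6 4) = (0 2 6)(1 4 3)(5 7)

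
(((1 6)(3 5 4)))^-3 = (1 6)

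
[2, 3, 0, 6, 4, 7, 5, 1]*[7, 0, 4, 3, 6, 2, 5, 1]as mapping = [0→4, 1→3, 2→7, 3→5, 4→6, 5→1, 6→2, 7→0]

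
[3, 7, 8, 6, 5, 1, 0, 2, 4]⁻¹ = [6, 5, 7, 0, 8, 4, 3, 1, 2]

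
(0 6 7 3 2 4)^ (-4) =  (0 7 2)(3 4 6)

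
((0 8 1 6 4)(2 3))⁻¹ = (0 4 6 1 8)(2 3)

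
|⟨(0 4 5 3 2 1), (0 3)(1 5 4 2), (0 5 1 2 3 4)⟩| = 720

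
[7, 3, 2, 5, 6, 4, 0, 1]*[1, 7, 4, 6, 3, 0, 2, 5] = [5, 6, 4, 0, 2, 3, 1, 7]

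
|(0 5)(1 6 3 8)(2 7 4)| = 12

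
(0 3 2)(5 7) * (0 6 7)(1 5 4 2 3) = (0 1 5)(2 6 7 4)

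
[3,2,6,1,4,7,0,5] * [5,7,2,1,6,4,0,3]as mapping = [0→1,1→2,2→0,3→7,4→6,5→3,6→5,7→4]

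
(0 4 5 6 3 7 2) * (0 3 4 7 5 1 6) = (0 7 2 3 5)(1 6 4)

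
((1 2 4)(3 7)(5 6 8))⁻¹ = (1 4 2)(3 7)(5 8 6)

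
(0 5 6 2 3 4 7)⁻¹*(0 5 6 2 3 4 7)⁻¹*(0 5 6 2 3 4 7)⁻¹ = (0 3 5 4 6 7 2)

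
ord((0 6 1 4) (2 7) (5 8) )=4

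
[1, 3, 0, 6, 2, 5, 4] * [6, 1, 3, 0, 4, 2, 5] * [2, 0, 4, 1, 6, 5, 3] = [0, 2, 3, 5, 1, 4, 6]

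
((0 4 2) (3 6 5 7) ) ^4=(0 4 2) 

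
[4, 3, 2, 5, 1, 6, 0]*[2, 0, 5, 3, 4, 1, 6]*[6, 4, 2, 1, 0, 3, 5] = [0, 1, 3, 4, 6, 5, 2]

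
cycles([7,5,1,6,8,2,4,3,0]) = (0 7 3 6 4 8)(1 5 2)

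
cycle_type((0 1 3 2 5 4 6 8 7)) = 9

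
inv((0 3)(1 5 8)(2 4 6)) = (0 3)(1 8 5)(2 6 4)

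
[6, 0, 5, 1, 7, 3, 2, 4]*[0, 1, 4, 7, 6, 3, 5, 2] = [5, 0, 3, 1, 2, 7, 4, 6]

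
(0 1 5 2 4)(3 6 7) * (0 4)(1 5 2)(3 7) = (0 5 1 2)(3 6)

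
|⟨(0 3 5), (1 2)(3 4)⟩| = 24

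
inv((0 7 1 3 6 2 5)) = (0 5 2 6 3 1 7)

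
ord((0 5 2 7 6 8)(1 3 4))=6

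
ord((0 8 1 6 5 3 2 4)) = 8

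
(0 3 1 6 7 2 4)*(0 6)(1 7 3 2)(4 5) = (0 2 5 4 6 3 7 1)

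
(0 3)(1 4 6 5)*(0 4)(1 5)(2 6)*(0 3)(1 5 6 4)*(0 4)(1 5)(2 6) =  (0 4 6 1 3 5 2)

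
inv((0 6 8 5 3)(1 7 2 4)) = (0 3 5 8 6)(1 4 2 7)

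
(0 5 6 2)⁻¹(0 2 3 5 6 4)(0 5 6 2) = (0 3 6 2 4 5)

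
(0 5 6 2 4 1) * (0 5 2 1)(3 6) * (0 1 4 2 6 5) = (0 6 4 1)(3 5)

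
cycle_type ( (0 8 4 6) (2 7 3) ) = 3.4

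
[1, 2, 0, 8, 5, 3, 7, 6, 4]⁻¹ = [2, 0, 1, 5, 8, 4, 7, 6, 3]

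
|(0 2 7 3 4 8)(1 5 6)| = 6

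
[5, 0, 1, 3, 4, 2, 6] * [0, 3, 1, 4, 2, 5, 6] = [5, 0, 3, 4, 2, 1, 6]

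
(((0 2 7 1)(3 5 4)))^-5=(0 1 7 2)(3 5 4)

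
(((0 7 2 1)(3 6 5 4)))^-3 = (0 7 2 1)(3 6 5 4)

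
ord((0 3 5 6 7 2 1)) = 7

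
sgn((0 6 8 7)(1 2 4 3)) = 1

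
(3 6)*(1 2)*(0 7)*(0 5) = (0 7 5)(1 2)(3 6)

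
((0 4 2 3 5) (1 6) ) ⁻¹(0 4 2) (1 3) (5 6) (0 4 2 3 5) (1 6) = (0 1) (2 3 4) (5 6) 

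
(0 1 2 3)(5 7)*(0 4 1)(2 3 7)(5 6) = (1 3 4)(2 7 6 5)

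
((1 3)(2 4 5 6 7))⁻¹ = (1 3)(2 7 6 5 4)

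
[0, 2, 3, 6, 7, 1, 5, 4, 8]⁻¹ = [0, 5, 1, 2, 7, 6, 3, 4, 8]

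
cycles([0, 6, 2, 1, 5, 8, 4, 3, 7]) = (1 6 4 5 8 7 3)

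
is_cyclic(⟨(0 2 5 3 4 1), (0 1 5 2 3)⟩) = no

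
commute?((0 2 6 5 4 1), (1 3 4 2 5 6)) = no:(0 2 6 5 4 1)*(1 3 4 2 5 6) = (0 5 2 1)(3 4), (1 3 4 2 5 6)*(0 2 6 5 4 1) = (0 2 4 6)(1 3)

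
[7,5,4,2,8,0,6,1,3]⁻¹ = [5,7,3,8,2,1,6,0,4]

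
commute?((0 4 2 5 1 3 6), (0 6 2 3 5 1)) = no:(0 4 2 5 1 3 6)*(0 6 2 3 5 1) = (0 4 3 2 1 5), (0 6 2 3 5 1)*(0 4 2 5 1 3 6) = (1 4 2 6 5 3)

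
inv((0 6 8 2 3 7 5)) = (0 5 7 3 2 8 6)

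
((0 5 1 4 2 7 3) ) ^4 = (0 2 5 7 1 3 4) 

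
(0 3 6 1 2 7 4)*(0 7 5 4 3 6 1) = (0 6)(1 2 5 4 7 3)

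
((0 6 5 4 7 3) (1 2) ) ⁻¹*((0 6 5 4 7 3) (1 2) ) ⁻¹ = (0 7 5) (3 4 6) 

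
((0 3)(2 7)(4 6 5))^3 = (0 3)(2 7)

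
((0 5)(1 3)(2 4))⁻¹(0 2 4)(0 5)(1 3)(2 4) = (2 5 4)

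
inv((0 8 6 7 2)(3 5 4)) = (0 2 7 6 8)(3 4 5)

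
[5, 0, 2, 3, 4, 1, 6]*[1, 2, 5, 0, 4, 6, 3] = [6, 1, 5, 0, 4, 2, 3]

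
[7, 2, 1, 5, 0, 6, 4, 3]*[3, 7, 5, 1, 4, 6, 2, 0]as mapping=[0→0, 1→5, 2→7, 3→6, 4→3, 5→2, 6→4, 7→1]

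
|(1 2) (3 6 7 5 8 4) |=6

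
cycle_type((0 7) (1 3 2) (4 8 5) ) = 2.3^2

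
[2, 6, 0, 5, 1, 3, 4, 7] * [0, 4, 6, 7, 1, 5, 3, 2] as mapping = [0→6, 1→3, 2→0, 3→5, 4→4, 5→7, 6→1, 7→2] 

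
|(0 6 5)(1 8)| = 6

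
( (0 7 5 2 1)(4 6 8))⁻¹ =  (0 1 2 5 7)(4 8 6)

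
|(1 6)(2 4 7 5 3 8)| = 6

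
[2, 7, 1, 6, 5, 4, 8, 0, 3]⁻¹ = [7, 2, 0, 8, 5, 4, 3, 1, 6]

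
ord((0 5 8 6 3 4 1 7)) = 8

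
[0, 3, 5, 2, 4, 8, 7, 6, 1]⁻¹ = [0, 8, 3, 1, 4, 2, 7, 6, 5]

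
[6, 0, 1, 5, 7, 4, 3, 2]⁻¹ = [1, 2, 7, 6, 5, 3, 0, 4]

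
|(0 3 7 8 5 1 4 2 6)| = 9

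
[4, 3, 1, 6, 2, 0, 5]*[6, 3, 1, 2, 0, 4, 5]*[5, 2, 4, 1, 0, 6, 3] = [5, 4, 1, 6, 2, 3, 0]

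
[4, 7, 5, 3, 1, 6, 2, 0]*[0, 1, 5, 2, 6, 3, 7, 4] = [6, 4, 3, 2, 1, 7, 5, 0]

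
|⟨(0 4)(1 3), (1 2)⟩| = 12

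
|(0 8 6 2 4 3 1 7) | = 8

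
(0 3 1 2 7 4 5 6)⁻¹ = (0 6 5 4 7 2 1 3)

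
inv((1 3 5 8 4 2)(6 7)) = (1 2 4 8 5 3)(6 7)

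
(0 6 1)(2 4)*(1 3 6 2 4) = (0 2 1)(3 6)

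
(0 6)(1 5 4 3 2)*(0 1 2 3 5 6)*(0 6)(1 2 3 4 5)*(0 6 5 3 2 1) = (0 5 3 4)(1 6)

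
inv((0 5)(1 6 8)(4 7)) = (0 5)(1 8 6)(4 7)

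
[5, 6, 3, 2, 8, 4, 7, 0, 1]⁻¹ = [7, 8, 3, 2, 5, 0, 1, 6, 4]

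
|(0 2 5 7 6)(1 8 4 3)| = 20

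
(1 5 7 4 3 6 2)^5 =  (1 6 4 5 2 3 7)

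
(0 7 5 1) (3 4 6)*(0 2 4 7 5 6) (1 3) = (0 5 3 7 6 1 2 4) 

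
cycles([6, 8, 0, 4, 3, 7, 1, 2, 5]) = (0 6 1 8 5 7 2)(3 4)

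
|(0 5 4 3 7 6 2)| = 7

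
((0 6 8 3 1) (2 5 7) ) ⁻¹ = (0 1 3 8 6) (2 7 5) 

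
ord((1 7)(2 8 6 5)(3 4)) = 4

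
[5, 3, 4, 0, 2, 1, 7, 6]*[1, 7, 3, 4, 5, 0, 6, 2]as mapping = [0→0, 1→4, 2→5, 3→1, 4→3, 5→7, 6→2, 7→6]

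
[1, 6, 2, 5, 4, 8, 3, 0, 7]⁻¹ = [7, 0, 2, 6, 4, 3, 1, 8, 5]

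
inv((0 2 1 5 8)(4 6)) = (0 8 5 1 2)(4 6)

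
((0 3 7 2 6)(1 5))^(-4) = (0 3 7 2 6)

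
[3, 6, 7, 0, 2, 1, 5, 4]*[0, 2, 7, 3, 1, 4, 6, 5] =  [3, 6, 5, 0, 7, 2, 4, 1]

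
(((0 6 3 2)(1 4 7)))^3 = (0 2 3 6)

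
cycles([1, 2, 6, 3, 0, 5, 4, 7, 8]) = (0 1 2 6 4)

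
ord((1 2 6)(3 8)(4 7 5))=6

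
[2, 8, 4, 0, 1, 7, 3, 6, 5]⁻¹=[3, 4, 0, 6, 2, 8, 7, 5, 1]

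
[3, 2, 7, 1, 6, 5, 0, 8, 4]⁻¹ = [6, 3, 1, 0, 8, 5, 4, 2, 7]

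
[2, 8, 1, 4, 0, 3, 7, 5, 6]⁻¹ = [4, 2, 0, 5, 3, 7, 8, 6, 1]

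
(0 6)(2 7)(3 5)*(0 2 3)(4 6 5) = (0 5)(2 7 3 4 6)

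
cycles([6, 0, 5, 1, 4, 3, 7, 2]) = (0 6 7 2 5 3 1)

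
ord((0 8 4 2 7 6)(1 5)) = 6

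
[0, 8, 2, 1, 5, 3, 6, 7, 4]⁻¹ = [0, 3, 2, 5, 8, 4, 6, 7, 1]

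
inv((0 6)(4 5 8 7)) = (0 6)(4 7 8 5)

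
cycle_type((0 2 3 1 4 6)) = 6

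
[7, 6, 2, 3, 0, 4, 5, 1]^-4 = [1, 5, 2, 3, 7, 0, 4, 6]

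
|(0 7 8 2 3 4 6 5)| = 8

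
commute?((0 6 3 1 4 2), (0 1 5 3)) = no:(0 6 3 1 4 2) * (0 1 5 3) = (0 6)(1 4 2)(3 5), (0 1 5 3) * (0 6 3 1 4 2) = (0 4 2)(1 5)(3 6)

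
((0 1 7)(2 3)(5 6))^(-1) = (0 7 1)(2 3)(5 6)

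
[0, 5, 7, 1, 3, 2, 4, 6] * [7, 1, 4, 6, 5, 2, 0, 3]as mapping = [0→7, 1→2, 2→3, 3→1, 4→6, 5→4, 6→5, 7→0]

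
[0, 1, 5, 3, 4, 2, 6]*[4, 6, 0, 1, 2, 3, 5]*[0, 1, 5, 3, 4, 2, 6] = [4, 6, 3, 1, 5, 0, 2]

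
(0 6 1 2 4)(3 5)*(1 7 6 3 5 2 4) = (0 3 2 1 4)(6 7)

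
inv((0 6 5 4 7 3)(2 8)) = (0 3 7 4 5 6)(2 8)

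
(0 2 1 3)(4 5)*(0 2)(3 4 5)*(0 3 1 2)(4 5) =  (0 3)(1 5 4)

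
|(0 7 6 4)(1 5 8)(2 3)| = 12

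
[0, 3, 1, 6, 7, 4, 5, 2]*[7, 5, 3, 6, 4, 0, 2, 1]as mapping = [0→7, 1→6, 2→5, 3→2, 4→1, 5→4, 6→0, 7→3]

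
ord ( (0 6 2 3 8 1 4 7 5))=9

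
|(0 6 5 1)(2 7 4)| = 12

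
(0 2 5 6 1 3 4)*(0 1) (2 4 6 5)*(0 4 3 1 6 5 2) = (0 3 5 2) (4 6) 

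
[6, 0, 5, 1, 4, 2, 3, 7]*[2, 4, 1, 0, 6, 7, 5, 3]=[5, 2, 7, 4, 6, 1, 0, 3]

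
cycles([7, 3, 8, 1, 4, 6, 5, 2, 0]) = (0 7 2 8)(1 3)(5 6)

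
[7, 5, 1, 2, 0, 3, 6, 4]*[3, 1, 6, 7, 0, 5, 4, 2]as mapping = [0→2, 1→5, 2→1, 3→6, 4→3, 5→7, 6→4, 7→0]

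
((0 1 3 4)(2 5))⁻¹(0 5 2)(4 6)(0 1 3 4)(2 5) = (0 6)(1 2 5)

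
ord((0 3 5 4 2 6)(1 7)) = 6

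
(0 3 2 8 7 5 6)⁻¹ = (0 6 5 7 8 2 3)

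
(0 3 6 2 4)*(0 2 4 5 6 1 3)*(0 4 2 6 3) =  (0 4 6 2 5 3 1)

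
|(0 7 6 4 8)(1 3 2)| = 15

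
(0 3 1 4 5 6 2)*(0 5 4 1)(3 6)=(0 6 2 5 3)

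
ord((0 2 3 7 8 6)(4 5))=6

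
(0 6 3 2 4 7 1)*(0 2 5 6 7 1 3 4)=(0 7 3 5 6 4 1 2) 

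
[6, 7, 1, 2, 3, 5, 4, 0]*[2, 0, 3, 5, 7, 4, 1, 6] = [1, 6, 0, 3, 5, 4, 7, 2]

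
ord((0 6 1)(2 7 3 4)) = 12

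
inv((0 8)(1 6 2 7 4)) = (0 8)(1 4 7 2 6)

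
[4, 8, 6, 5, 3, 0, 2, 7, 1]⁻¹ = [5, 8, 6, 4, 0, 3, 2, 7, 1]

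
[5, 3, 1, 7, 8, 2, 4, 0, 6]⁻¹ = [7, 2, 5, 1, 6, 0, 8, 3, 4]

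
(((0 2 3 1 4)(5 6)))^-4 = (0 2 3 1 4)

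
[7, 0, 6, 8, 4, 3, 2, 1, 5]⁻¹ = [1, 7, 6, 5, 4, 8, 2, 0, 3]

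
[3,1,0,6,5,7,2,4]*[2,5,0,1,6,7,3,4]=[1,5,2,3,7,4,0,6]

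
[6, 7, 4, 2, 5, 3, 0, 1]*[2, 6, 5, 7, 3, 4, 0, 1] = [0, 1, 3, 5, 4, 7, 2, 6]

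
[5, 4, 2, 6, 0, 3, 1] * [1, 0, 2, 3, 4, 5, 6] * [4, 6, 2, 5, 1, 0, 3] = [0, 1, 2, 3, 6, 5, 4]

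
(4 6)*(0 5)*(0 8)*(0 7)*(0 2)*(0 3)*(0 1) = (0 5 8 7 2 3 1)(4 6)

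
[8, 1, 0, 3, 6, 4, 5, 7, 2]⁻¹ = [2, 1, 8, 3, 5, 6, 4, 7, 0]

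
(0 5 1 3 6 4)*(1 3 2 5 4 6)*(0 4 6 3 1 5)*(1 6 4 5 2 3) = (0 4 5 6 1 3 2) 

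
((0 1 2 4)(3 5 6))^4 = (3 5 6)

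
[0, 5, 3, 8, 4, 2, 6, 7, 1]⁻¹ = [0, 8, 5, 2, 4, 1, 6, 7, 3]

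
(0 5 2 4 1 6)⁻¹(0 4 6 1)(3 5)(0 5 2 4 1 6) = (0 6 5 1)(2 3)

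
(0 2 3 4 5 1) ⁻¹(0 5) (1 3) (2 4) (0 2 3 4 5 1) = (0 4) (1 2) (3 5) 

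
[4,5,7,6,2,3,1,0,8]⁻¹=[7,6,4,5,0,1,3,2,8]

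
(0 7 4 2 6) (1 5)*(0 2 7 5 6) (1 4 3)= (0 5 4 7 3 1 6 2) 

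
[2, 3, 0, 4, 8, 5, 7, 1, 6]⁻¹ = [2, 7, 0, 1, 3, 5, 8, 6, 4]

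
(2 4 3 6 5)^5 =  ()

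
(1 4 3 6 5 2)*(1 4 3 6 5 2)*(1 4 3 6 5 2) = (1 6)(2 3)(4 5)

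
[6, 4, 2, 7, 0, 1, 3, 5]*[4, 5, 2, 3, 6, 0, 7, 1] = [7, 6, 2, 1, 4, 5, 3, 0]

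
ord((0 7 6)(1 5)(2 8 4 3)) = 12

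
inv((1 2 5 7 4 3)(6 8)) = (1 3 4 7 5 2)(6 8)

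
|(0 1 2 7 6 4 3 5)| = 8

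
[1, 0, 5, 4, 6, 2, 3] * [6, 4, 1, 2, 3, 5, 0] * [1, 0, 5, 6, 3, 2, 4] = [3, 4, 2, 6, 1, 0, 5]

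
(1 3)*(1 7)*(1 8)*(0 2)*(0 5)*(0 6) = (0 2 5 6)(1 3 7 8)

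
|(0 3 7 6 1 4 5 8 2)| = 9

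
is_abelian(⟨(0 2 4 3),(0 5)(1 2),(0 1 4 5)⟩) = no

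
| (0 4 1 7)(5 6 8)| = 12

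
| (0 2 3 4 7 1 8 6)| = 8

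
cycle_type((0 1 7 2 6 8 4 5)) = 8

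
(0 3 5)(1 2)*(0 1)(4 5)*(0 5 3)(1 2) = (2 5)(3 4)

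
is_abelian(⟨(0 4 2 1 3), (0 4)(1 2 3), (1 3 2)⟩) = no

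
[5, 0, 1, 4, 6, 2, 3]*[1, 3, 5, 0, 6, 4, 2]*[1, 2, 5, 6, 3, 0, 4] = [3, 2, 6, 4, 5, 0, 1]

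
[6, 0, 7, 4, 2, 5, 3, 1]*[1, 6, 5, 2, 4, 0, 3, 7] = [3, 1, 7, 4, 5, 0, 2, 6]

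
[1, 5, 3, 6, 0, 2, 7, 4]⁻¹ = [4, 0, 5, 2, 7, 1, 3, 6]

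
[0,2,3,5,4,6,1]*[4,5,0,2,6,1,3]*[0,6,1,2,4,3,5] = [4,0,1,6,5,2,3]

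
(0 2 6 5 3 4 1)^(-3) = (0 3 2 4 6 1 5)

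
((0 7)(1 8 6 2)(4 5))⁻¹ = (0 7)(1 2 6 8)(4 5)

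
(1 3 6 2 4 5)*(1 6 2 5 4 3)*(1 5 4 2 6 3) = (1 5 3 6 4 2)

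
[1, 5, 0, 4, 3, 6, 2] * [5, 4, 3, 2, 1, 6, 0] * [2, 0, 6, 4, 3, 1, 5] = [3, 5, 1, 0, 6, 2, 4]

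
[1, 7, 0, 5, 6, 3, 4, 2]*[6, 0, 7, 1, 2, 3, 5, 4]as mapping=[0→0, 1→4, 2→6, 3→3, 4→5, 5→1, 6→2, 7→7]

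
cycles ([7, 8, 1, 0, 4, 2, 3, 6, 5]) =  (0 7 6 3)(1 8 5 2)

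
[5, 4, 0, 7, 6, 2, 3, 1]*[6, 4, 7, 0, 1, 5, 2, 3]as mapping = [0→5, 1→1, 2→6, 3→3, 4→2, 5→7, 6→0, 7→4]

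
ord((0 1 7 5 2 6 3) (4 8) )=14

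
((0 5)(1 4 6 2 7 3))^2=(1 6 7)(2 3 4)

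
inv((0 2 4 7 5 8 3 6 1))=(0 1 6 3 8 5 7 4 2)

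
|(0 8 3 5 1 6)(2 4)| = 6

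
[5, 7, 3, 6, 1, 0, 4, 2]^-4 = [0, 2, 6, 4, 7, 5, 1, 3]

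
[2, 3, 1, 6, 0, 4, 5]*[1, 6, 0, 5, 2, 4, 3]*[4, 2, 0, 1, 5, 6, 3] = [4, 6, 3, 1, 2, 0, 5]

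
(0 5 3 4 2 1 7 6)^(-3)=(0 1 3 6 2 5 7 4)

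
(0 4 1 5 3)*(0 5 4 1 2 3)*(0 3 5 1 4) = (0 4 2 5 3 1)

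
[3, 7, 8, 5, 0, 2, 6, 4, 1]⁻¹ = [4, 8, 5, 0, 7, 3, 6, 1, 2]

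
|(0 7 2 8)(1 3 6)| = 12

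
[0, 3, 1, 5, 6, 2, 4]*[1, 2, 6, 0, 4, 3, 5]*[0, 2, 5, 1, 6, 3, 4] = [2, 0, 5, 1, 3, 4, 6]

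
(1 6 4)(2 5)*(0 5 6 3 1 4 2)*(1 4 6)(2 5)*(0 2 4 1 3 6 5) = (0 4 5 2 3 1 6)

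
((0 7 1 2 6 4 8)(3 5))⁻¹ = (0 8 4 6 2 1 7)(3 5)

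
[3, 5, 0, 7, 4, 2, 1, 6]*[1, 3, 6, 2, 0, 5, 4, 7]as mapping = [0→2, 1→5, 2→1, 3→7, 4→0, 5→6, 6→3, 7→4]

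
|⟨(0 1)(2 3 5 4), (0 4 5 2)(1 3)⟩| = 360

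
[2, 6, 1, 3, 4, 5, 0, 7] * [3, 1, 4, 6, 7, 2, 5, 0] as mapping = [0→4, 1→5, 2→1, 3→6, 4→7, 5→2, 6→3, 7→0] 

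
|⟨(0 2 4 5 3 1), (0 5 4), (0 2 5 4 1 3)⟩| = 720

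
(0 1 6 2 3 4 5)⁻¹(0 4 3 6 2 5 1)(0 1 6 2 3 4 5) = (0 6 1 5 4 2 3)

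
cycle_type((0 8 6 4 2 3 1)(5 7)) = 2.7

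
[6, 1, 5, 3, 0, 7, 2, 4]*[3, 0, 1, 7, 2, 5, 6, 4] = [6, 0, 5, 7, 3, 4, 1, 2]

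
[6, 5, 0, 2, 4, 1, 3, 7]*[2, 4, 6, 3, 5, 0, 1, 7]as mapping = [0→1, 1→0, 2→2, 3→6, 4→5, 5→4, 6→3, 7→7]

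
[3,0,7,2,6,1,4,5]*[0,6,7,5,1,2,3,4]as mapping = [0→5,1→0,2→4,3→7,4→3,5→6,6→1,7→2]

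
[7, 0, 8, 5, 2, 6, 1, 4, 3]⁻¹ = [1, 6, 4, 8, 7, 3, 5, 0, 2]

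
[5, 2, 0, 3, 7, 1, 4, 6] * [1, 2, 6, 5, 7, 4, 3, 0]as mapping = [0→4, 1→6, 2→1, 3→5, 4→0, 5→2, 6→7, 7→3]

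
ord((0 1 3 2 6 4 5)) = 7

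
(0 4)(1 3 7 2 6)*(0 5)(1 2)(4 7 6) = (0 7 1 3 6 2 4 5)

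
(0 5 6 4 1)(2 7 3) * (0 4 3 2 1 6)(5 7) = (0 7 2 5)(1 4 6 3)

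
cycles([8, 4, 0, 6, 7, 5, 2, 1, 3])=(0 8 3 6 2)(1 4 7)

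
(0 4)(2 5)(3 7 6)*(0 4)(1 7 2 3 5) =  (1 7 6 5 3 2)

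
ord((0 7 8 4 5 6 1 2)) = 8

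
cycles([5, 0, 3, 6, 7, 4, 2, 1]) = (0 5 4 7 1)(2 3 6)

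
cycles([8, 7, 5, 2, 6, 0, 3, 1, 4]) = (0 8 4 6 3 2 5)(1 7)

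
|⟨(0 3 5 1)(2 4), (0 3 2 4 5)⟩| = 360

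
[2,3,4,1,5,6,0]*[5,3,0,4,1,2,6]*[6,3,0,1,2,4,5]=[6,2,3,1,0,5,4]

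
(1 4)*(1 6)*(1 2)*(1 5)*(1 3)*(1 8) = (1 4 6 2 5 3 8)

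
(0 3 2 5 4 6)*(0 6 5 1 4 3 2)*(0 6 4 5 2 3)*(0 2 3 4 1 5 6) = (0 4 3)(1 6)(2 5)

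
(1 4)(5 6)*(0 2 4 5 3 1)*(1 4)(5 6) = (0 2 1 6 3 4)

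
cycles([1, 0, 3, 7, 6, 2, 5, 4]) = (0 1)(2 3 7 4 6 5)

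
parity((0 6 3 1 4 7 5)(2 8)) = odd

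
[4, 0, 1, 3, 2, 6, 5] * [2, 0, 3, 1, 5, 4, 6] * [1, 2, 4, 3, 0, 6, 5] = [6, 4, 1, 2, 3, 5, 0]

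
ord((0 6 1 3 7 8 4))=7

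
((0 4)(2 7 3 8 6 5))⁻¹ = (0 4)(2 5 6 8 3 7)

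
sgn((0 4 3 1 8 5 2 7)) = -1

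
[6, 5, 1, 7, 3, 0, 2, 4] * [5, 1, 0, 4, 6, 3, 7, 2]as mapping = [0→7, 1→3, 2→1, 3→2, 4→4, 5→5, 6→0, 7→6]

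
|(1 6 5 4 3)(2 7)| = 10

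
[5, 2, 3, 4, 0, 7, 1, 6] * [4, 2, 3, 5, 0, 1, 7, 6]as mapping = [0→1, 1→3, 2→5, 3→0, 4→4, 5→6, 6→2, 7→7]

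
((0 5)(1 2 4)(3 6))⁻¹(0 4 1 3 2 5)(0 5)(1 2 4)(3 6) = (0 5 1 2 6 4)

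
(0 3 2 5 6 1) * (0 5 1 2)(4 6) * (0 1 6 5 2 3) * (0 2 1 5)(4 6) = (0 2 4)(3 5 6)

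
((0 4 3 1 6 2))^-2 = (0 6 3)(1 4 2)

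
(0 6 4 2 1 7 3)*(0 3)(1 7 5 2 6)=(0 1 5 2 7)(4 6)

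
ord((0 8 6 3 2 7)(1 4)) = 6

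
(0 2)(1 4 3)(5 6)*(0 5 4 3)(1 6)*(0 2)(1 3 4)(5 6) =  (1 4 2 6)(3 5)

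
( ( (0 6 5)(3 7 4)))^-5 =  (0 6 5)(3 7 4)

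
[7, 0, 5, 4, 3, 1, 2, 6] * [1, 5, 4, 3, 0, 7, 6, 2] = [2, 1, 7, 0, 3, 5, 4, 6]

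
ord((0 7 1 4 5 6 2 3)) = 8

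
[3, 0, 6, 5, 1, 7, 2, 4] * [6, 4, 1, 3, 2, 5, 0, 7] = [3, 6, 0, 5, 4, 7, 1, 2]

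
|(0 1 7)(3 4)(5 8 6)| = 6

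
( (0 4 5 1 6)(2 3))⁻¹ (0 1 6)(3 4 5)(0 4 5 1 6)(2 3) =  (0 4 6)(1 2 5)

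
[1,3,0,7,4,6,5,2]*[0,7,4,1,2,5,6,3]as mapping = [0→7,1→1,2→0,3→3,4→2,5→6,6→5,7→4]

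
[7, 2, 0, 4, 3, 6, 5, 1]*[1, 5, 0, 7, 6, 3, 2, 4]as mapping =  [0→4, 1→0, 2→1, 3→6, 4→7, 5→2, 6→3, 7→5]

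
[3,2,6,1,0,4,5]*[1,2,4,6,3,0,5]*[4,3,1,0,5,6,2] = [2,5,6,1,3,0,4]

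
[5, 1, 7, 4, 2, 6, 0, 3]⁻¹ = [6, 1, 4, 7, 3, 0, 5, 2]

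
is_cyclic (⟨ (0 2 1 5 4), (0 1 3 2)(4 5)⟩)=no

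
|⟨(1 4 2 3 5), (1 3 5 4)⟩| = 20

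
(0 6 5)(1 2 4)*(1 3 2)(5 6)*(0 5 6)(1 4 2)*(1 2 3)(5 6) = (0 5 6)(1 4)(2 3)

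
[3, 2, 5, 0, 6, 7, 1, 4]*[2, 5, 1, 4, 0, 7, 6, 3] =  [4, 1, 7, 2, 6, 3, 5, 0]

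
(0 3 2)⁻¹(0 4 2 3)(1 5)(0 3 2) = (0 2 3 4)(1 5)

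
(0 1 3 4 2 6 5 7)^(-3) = (0 6 3 7 2 1 5 4)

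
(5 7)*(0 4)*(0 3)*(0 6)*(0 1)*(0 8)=(0 4 3 6 1 8) (5 7) 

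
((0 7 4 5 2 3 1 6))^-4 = (0 2)(1 4)(3 7)(5 6)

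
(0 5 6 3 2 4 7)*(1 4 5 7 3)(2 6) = (0 7)(1 4 3 6)(2 5)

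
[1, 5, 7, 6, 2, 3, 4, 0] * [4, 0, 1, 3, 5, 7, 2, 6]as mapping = [0→0, 1→7, 2→6, 3→2, 4→1, 5→3, 6→5, 7→4]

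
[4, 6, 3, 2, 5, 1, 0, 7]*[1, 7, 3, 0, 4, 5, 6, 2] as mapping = [0→4, 1→6, 2→0, 3→3, 4→5, 5→7, 6→1, 7→2] 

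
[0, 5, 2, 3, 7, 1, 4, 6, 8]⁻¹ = [0, 5, 2, 3, 6, 1, 7, 4, 8]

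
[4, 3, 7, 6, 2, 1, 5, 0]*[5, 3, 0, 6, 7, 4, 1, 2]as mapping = [0→7, 1→6, 2→2, 3→1, 4→0, 5→3, 6→4, 7→5]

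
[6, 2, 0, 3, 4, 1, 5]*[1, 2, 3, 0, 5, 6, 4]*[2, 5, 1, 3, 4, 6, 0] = [4, 3, 5, 2, 6, 1, 0]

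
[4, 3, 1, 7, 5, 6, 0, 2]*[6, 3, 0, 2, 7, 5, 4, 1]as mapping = [0→7, 1→2, 2→3, 3→1, 4→5, 5→4, 6→6, 7→0]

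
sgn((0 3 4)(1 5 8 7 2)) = 1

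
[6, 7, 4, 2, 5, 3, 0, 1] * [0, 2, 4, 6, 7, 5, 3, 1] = [3, 1, 7, 4, 5, 6, 0, 2]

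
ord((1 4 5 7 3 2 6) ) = 7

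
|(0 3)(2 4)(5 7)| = 2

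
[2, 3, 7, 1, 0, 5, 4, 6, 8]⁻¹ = [4, 3, 0, 1, 6, 5, 7, 2, 8]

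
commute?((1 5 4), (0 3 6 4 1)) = no:(1 5 4)*(0 3 6 4 1) = (0 3 6 4)(1 5), (0 3 6 4 1)*(1 5 4) = (0 3 6 1)(4 5)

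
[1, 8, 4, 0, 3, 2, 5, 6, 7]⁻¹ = [3, 0, 5, 4, 2, 6, 7, 8, 1]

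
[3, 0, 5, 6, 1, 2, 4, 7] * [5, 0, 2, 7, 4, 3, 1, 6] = [7, 5, 3, 1, 0, 2, 4, 6]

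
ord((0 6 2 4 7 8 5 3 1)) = 9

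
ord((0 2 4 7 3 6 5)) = 7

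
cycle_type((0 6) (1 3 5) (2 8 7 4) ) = 2.3.4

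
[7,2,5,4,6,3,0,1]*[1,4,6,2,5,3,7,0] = [0,6,3,5,7,2,1,4]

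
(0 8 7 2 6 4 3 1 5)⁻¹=(0 5 1 3 4 6 2 7 8)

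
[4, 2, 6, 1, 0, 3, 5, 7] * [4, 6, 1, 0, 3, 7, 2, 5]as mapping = [0→3, 1→1, 2→2, 3→6, 4→4, 5→0, 6→7, 7→5]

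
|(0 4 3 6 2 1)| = 6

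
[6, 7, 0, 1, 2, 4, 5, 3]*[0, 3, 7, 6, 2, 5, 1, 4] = [1, 4, 0, 3, 7, 2, 5, 6]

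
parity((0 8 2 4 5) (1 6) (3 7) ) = even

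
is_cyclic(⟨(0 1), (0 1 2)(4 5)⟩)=no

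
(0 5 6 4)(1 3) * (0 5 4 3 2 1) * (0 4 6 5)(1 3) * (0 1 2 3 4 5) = (0 6 2 4 1 3 5)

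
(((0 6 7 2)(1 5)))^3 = (0 2 7 6)(1 5)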